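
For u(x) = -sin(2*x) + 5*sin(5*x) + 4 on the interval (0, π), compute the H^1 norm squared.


||u||_{H^1(0,π)}^2 = 16 + 687*π/2

u'(x) = -2*cos(2*x) + 25*cos(5*x).
Expand u² and (u')² and integrate term by term on (0, π), using: for integers n ≥ 1, ∫_0^π sin²(nx) dx = ∫_0^π cos²(nx) dx = π/2; for n ≠ n', ∫_0^π sin(nx)sin(n'x) dx = ∫_0^π cos(nx)cos(n'x) dx = 0; and by product-to-sum, ∫_0^π sin(nx)cos(n'x) dx = ½∫_0^π [sin((n+n')x) + sin((n−n')x)] dx, which is 0 when n+n' is even and 2n/(n²−n'²) when n+n' is odd (it need not vanish on (0, π)). For the constant mode: ∫_0^π 1 dx = π, ∫_0^π cos(nx) dx = 0, ∫_0^π sin(nx) dx = (1−(−1)^n)/n.
  u² squared terms: (4)²·∫1 dx = 16·π = 16*π;  (-1)²·∫sin(2x)² dx = 1·π/2 = π/2;  (5)²·∫sin(5x)² dx = 25·π/2 = 25*π/2.
  u² cross terms: 2·(4)·(-1)·∫1·sin(2x) dx = -8·(0) = 0;  2·(4)·(5)·∫1·sin(5x) dx = 40·(2/5) = 16;  2·(-1)·(5)·∫sin(2x)·sin(5x) dx = -10·(0) = 0.
  So ∫_0^π u² dx = 16*π + π/2 + 25*π/2 + 0 + 16 + 0 = 16 + 29*π.
  (u')² squared terms: (-2)²·∫cos(2x)² dx = 4·π/2 = 2*π;  (25)²·∫cos(5x)² dx = 625·π/2 = 625*π/2.
  (u')² cross terms: 2·(-2)·(25)·∫cos(2x)·cos(5x) dx = -100·(0) = 0.
  So ∫_0^π (u')² dx = 2*π + 625*π/2 + 0 = 629*π/2.
||u||_{H^1}^2 = (16 + 29*π) + (629*π/2) = 16 + 687*π/2.


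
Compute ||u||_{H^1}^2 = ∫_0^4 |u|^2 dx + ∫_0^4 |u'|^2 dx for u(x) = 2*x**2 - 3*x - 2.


||u||_{H^1}^2 = 5548/15

The H^1 norm (squared) on an interval (0, L) is
  ||u||_{H^1}^2 = ∫_0^L u(x)^2 dx + ∫_0^L u'(x)^2 dx.
Compute u'(x) = 4*x - 3.
Then u(x)^2 = 4*x**4 - 12*x**3 + x**2 + 12*x + 4 and u'(x)^2 = 16*x**2 - 24*x + 9.
Integrate each monomial from 0 to 4 using ∫_0^4 c·x^n dx = c·4^(n+1)/(n+1):
  ∫_0^4 u(x)^2 dx = ∫_0^4 (4*x^4 - 12*x^3 + x^2 + 12*x + 4) dx. Term by term:
    ∫_0^4 4*x^4 dx = 4096/5;  ∫_0^4 -12*x^3 dx = -768;  ∫_0^4 x^2 dx = 64/3;
    ∫_0^4 12*x dx = 96;  ∫_0^4 4 dx = 16.
  Sum: 4096/5 − 768 + 64/3 + 96 + 16 = 2768/15.
  ∫_0^4 u'(x)^2 dx = ∫_0^4 (16*x^2 - 24*x + 9) dx. Term by term:
    ∫_0^4 16*x^2 dx = 1024/3;  ∫_0^4 -24*x dx = -192;  ∫_0^4 9 dx = 36.
  Sum: 1024/3 − 192 + 36 = 556/3.
Adding: ||u||_{H^1}^2 = 2768/15 + 556/3 = 5548/15.


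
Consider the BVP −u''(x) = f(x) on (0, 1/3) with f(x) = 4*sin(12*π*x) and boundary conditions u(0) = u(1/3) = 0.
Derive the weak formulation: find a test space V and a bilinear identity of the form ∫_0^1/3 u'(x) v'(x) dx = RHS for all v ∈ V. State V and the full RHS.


V = H^1_0(0, 1/3) (so v(0) = v(1/3) = 0); weak form: ∫_0^1/3 u'v' dx = ∫_0^1/3 (4*sin(12*π*x)) v dx for all v ∈ V.

Multiply both sides by a test function v and integrate from 0 to 1/3:
  ∫_0^1/3 −u''(x) v(x) dx = ∫_0^1/3 f(x) v(x) dx.
Integrate the LHS by parts once:
  ∫_0^1/3 −u'' v dx = −[u'(x) v(x)]_0^1/3 + ∫_0^1/3 u'(x) v'(x) dx.
Thus ∫_0^1/3 u'(x) v'(x) dx = ∫_0^1/3 f(x) v(x) dx + [u'(x) v(x)]_0^1/3.
Choose V so that boundary terms are either known or forced to vanish.
u is Dirichlet: u(0) = u(1/3) = 0. Let V = H^1_0(0, 1/3); then v(0) = v(1/3) = 0, and [u' v]_0^1/3 = 0.
Weak formulation: find u (satisfying any essential BC) such that ∫_0^1/3 u'(x) v'(x) dx = ∫_0^1/3 f v dx for all v ∈ V.
Substituting f(x) = 4*sin(12*π*x), the right-hand side is ∫_0^1/3 (4*sin(12*π*x)) v dx.


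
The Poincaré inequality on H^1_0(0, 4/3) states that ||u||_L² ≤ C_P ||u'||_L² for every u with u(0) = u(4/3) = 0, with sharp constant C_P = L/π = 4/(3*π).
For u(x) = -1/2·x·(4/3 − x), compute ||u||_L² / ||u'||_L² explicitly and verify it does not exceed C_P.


||u||_L² / ||u'||_L² = 2*sqrt(10)/15 < C_P = 4/(3*π).

u(x) = -1/2·x·(4/3 − x), so u'(x) = x - 2/3.
u(x) = -1/2·x·(4/3 − x) vanishes at x = 0 and x = 4/3, so u ∈ H^1_0(0, 4/3). Differentiate via the product rule and integrate the resulting polynomials term by term.
  ∫_0^4/3 u² dx = ∫_0^4/3 (x^4/4 - 2*x^3/3 + 4*x^2/9) dx. Term by term:
    ∫_0^4/3 x^4/4 dx = 256/1215;  ∫_0^4/3 -2*x^3/3 dx = -128/243;  ∫_0^4/3 4*x^2/9 dx = 256/729.
  Sum: 256/1215 − 128/243 + 256/729 = 128/3645.
  ∫_0^4/3 (u')² dx = ∫_0^4/3 (x^2 - 4*x/3 + 4/9) dx. Term by term:
    ∫_0^4/3 x^2 dx = 64/81;  ∫_0^4/3 -4*x/3 dx = -32/27;  ∫_0^4/3 4/9 dx = 16/27.
  Sum: 64/81 − 32/27 + 16/27 = 16/81.
∫_0^4/3 u² dx = 128/3645, so ||u||_L² = 8*sqrt(10)/135.
∫_0^4/3 (u')² dx = 16/81, so ||u'||_L² = 4/9.
Ratio ||u||_L² / ||u'||_L² = 2*sqrt(10)/15.
Sharp Poincaré constant on H^1_0(0, 4/3) is C_P = L/π = 4/(3*π), achieved by sin(3*π/4·x).
A polynomial bump cannot attain the sharp Poincaré constant (only the first sine eigenfunction does), so the ratio is strictly less than C_P, consistent with ||u||_L² ≤ C_P ||u'||_L².


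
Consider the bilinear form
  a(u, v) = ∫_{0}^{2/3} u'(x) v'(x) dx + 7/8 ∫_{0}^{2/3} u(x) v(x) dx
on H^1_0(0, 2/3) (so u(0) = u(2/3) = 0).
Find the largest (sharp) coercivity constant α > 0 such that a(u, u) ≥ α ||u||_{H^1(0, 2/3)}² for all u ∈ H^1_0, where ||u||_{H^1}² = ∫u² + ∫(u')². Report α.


α = (7 + 18*π^2)/(2*(4 + 9*π^2))

Coercivity of a(·,·) on H^1_0(0, 2/3) means a(u, u) ≥ α ||u||_{H^1}² for every u ∈ H^1_0.
The interval has length L = 2/3, and Poincaré/coercivity depend only on L. Here a(u, u) = ∫(u')² + (7/8)·∫u².
Here 0 < c = 7/8 < 1. The condition a(u,u) ≥ α||u||_{H^1}² reads (1−α)∫(u')² ≥ (α−c)∫u². Any admissible α is ≤ 1 (rapidly oscillating u have ∫u²/∫(u')² → 0), and α = 1 would force 0 ≥ (1−c)∫u², impossible since c < 1; so 1−α > 0. By the sharp Poincaré inequality on H^1_0 of an interval of length L, ∫(u')² ≥ (π/L)²∫u² with equality for the first sine mode sin(π(x−x₀)/L) (x₀ the left endpoint), so the inequality holds for all u iff (1−α)(π/L)² ≥ α − c, i.e. α ≤ ((π/L)² + c)/((π/L)² + 1) = (1 + c(L/π)²)/(1 + (L/π)²). With (π/L)² = 9*π^2/4 and c = 7/8, the largest admissible constant is α = ((π/L)² + c)/((π/L)² + 1).
Simplifying, α = (7 + 18*π^2)/(2*(4 + 9*π^2)).


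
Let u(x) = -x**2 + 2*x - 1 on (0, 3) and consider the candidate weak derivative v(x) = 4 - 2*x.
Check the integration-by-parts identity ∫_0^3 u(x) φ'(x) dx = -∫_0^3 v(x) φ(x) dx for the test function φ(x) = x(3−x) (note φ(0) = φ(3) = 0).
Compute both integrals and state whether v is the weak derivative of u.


LHS = 9/2, RHS = -9/2. No, v is not the weak derivative of u.

u(x) = -x**2 + 2*x - 1, classical derivative u'(x) = 2 - 2*x.
φ(x) = x(3−x), so φ'(x) = 3 - 2*x.
Note φ(0) = φ(3) = 0, so the boundary term u·φ vanishes.
LHS = ∫_0^3 u(x) φ'(x) dx = ∫_0^3 (2*x^3 - 7*x^2 + 8*x - 3) dx. Term by term:
  ∫_0^3 2*x^3 dx = 81/2;  ∫_0^3 -7*x^2 dx = -63;  ∫_0^3 8*x dx = 36;
  ∫_0^3 -3 dx = -9.
Sum: 81/2 − 63 + 36 − 9 = 9/2.
So LHS = 9/2.
∫_0^3 v(x) φ(x) dx = ∫_0^3 (2*x^3 - 10*x^2 + 12*x) dx. Term by term:
  ∫_0^3 2*x^3 dx = 81/2;  ∫_0^3 -10*x^2 dx = -90;  ∫_0^3 12*x dx = 54.
Sum: 81/2 − 90 + 54 = 9/2.
So RHS = -∫_0^3 v(x) φ(x) dx = -9/2.
LHS − RHS = 9 ≠ 0, so the identity fails.
(For a valid weak derivative the identity must hold for EVERY test function, in particular this one. The failure shows v is NOT the weak derivative of u.)
Correct weak derivative would be u'(x) = 2 - 2*x.


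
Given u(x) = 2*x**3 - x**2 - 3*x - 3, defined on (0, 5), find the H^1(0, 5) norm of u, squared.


||u||_{H^1}^2 = 628885/14

The H^1 norm (squared) on an interval (0, L) is
  ||u||_{H^1}^2 = ∫_0^L u(x)^2 dx + ∫_0^L u'(x)^2 dx.
Compute u'(x) = 6*x**2 - 2*x - 3.
Then u(x)^2 = 4*x**6 - 4*x**5 - 11*x**4 - 6*x**3 + 15*x**2 + 18*x + 9 and u'(x)^2 = 36*x**4 - 24*x**3 - 32*x**2 + 12*x + 9.
Integrate each monomial from 0 to 5 using ∫_0^5 c·x^n dx = c·5^(n+1)/(n+1):
  ∫_0^5 u(x)^2 dx = ∫_0^5 (4*x^6 - 4*x^5 - 11*x^4 - 6*x^3 + 15*x^2 + 18*x + 9) dx. Term by term:
    ∫_0^5 4*x^6 dx = 312500/7;  ∫_0^5 -4*x^5 dx = -31250/3;  ∫_0^5 -11*x^4 dx = -6875;
    ∫_0^5 -6*x^3 dx = -1875/2;  ∫_0^5 15*x^2 dx = 625;  ∫_0^5 18*x dx = 225;
    ∫_0^5 9 dx = 45.
  Sum: 312500/7 − 31250/3 − 6875 − 1875/2 + 625 + 225 + 45 = 1146965/42.
  ∫_0^5 u'(x)^2 dx = ∫_0^5 (36*x^4 - 24*x^3 - 32*x^2 + 12*x + 9) dx. Term by term:
    ∫_0^5 36*x^4 dx = 22500;  ∫_0^5 -24*x^3 dx = -3750;  ∫_0^5 -32*x^2 dx = -4000/3;
    ∫_0^5 12*x dx = 150;  ∫_0^5 9 dx = 45.
  Sum: 22500 − 3750 − 4000/3 + 150 + 45 = 52835/3.
Adding: ||u||_{H^1}^2 = 1146965/42 + 52835/3 = 628885/14.


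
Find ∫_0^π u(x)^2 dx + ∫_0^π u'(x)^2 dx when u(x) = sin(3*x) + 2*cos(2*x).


||u||_{H^1(0,π)}^2 = 24 + 15*π

u'(x) = -4*sin(2*x) + 3*cos(3*x).
Expand u² and (u')² and integrate term by term on (0, π), using: for integers n ≥ 1, ∫_0^π sin²(nx) dx = ∫_0^π cos²(nx) dx = π/2; for n ≠ n', ∫_0^π sin(nx)sin(n'x) dx = ∫_0^π cos(nx)cos(n'x) dx = 0; and by product-to-sum, ∫_0^π sin(nx)cos(n'x) dx = ½∫_0^π [sin((n+n')x) + sin((n−n')x)] dx, which is 0 when n+n' is even and 2n/(n²−n'²) when n+n' is odd (it need not vanish on (0, π)).
  u² squared terms: (2)²·∫cos(2x)² dx = 4·π/2 = 2*π;  (1)²·∫sin(3x)² dx = 1·π/2 = π/2.
  u² cross terms: 2·(2)·(1)·∫cos(2x)·sin(3x) dx = 4·(6/5) = 24/5.
  So ∫_0^π u² dx = 2*π + π/2 + 24/5 = 24/5 + 5*π/2.
  (u')² squared terms: (-4)²·∫sin(2x)² dx = 16·π/2 = 8*π;  (3)²·∫cos(3x)² dx = 9·π/2 = 9*π/2.
  (u')² cross terms: 2·(-4)·(3)·∫sin(2x)·cos(3x) dx = -24·(-4/5) = 96/5.
  So ∫_0^π (u')² dx = 8*π + 9*π/2 + 96/5 = 96/5 + 25*π/2.
||u||_{H^1}^2 = (24/5 + 5*π/2) + (96/5 + 25*π/2) = 24 + 15*π.


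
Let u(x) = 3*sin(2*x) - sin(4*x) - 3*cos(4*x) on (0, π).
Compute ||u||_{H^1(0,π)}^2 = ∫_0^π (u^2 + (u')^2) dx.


||u||_{H^1(0,π)}^2 = 215*π/2

u'(x) = 12*sin(4*x) + 6*cos(2*x) - 4*cos(4*x).
Expand u² and (u')² and integrate term by term on (0, π), using: for integers n ≥ 1, ∫_0^π sin²(nx) dx = ∫_0^π cos²(nx) dx = π/2; for n ≠ n', ∫_0^π sin(nx)sin(n'x) dx = ∫_0^π cos(nx)cos(n'x) dx = 0; and by product-to-sum, ∫_0^π sin(nx)cos(n'x) dx = ½∫_0^π [sin((n+n')x) + sin((n−n')x)] dx, which is 0 when n+n' is even and 2n/(n²−n'²) when n+n' is odd (it need not vanish on (0, π)).
  u² squared terms: (-1)²·∫sin(4x)² dx = 1·π/2 = π/2;  (-3)²·∫cos(4x)² dx = 9·π/2 = 9*π/2;  (3)²·∫sin(2x)² dx = 9·π/2 = 9*π/2.
  u² cross terms: 2·(-1)·(-3)·∫sin(4x)·cos(4x) dx = 6·(0) = 0;  2·(-1)·(3)·∫sin(4x)·sin(2x) dx = -6·(0) = 0;  2·(-3)·(3)·∫cos(4x)·sin(2x) dx = -18·(0) = 0.
  So ∫_0^π u² dx = π/2 + 9*π/2 + 9*π/2 + 0 + 0 + 0 = 19*π/2.
  (u')² squared terms: (-4)²·∫cos(4x)² dx = 16·π/2 = 8*π;  (6)²·∫cos(2x)² dx = 36·π/2 = 18*π;  (12)²·∫sin(4x)² dx = 144·π/2 = 72*π.
  (u')² cross terms: 2·(-4)·(6)·∫cos(4x)·cos(2x) dx = -48·(0) = 0;  2·(-4)·(12)·∫cos(4x)·sin(4x) dx = -96·(0) = 0;  2·(6)·(12)·∫cos(2x)·sin(4x) dx = 144·(0) = 0.
  So ∫_0^π (u')² dx = 8*π + 18*π + 72*π + 0 + 0 + 0 = 98*π.
||u||_{H^1}^2 = (19*π/2) + (98*π) = 215*π/2.


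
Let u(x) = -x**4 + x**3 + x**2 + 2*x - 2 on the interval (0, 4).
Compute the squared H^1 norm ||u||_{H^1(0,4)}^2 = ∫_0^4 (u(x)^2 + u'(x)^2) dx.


||u||_{H^1}^2 = 9648224/315

The H^1 norm (squared) on an interval (0, L) is
  ||u||_{H^1}^2 = ∫_0^L u(x)^2 dx + ∫_0^L u'(x)^2 dx.
Compute u'(x) = -4*x**3 + 3*x**2 + 2*x + 2.
Then u(x)^2 = x**8 - 2*x**7 - x**6 - 2*x**5 + 9*x**4 - 8*x + 4 and u'(x)^2 = 16*x**6 - 24*x**5 - 7*x**4 - 4*x**3 + 16*x**2 + 8*x + 4.
Integrate each monomial from 0 to 4 using ∫_0^4 c·x^n dx = c·4^(n+1)/(n+1):
  ∫_0^4 u(x)^2 dx = ∫_0^4 (x^8 - 2*x^7 - x^6 - 2*x^5 + 9*x^4 - 8*x + 4) dx. Term by term:
    ∫_0^4 x^8 dx = 262144/9;  ∫_0^4 -2*x^7 dx = -16384;  ∫_0^4 -x^6 dx = -16384/7;
    ∫_0^4 -2*x^5 dx = -4096/3;  ∫_0^4 9*x^4 dx = 9216/5;  ∫_0^4 -8*x dx = -64;
    ∫_0^4 4 dx = 16.
  Sum: 262144/9 − 16384 − 16384/7 − 4096/3 + 9216/5 − 64 + 16 = 3412208/315.
  ∫_0^4 u'(x)^2 dx = ∫_0^4 (16*x^6 - 24*x^5 - 7*x^4 - 4*x^3 + 16*x^2 + 8*x + 4) dx. Term by term:
    ∫_0^4 16*x^6 dx = 262144/7;  ∫_0^4 -24*x^5 dx = -16384;  ∫_0^4 -7*x^4 dx = -7168/5;
    ∫_0^4 -4*x^3 dx = -256;  ∫_0^4 16*x^2 dx = 1024/3;  ∫_0^4 8*x dx = 64;
    ∫_0^4 4 dx = 16.
  Sum: 262144/7 − 16384 − 7168/5 − 256 + 1024/3 + 64 + 16 = 2078672/105.
Adding: ||u||_{H^1}^2 = 3412208/315 + 2078672/105 = 9648224/315.


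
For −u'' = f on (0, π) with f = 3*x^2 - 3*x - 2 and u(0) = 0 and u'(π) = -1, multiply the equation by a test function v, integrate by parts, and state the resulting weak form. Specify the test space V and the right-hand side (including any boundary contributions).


V = {v ∈ H^1(0, π) : v(0) = 0} (test functions vanish at x = 0 where u is specified); weak form: ∫_0^π u'v' dx = ∫_0^π (3*x^2 - 3*x - 2) v dx − v(π) for all v ∈ V.

Multiply both sides by a test function v and integrate from 0 to π:
  ∫_0^π −u''(x) v(x) dx = ∫_0^π f(x) v(x) dx.
Integrate the LHS by parts once:
  ∫_0^π −u'' v dx = −[u'(x) v(x)]_0^π + ∫_0^π u'(x) v'(x) dx.
Thus ∫_0^π u'(x) v'(x) dx = ∫_0^π f(x) v(x) dx + [u'(x) v(x)]_0^π.
Choose V so that boundary terms are either known or forced to vanish.
Mixed BC: u(0) = 0 (Dirichlet) and u'(π) = -1 (Neumann). Define V = {v ∈ H^1(0, π) : v(0) = 0}. Then [u' v]_0^π = u'(π)·v(π) − u'(0)·0 = − v(π).
Weak formulation: find u (satisfying any essential BC) such that ∫_0^π u'(x) v'(x) dx = ∫_0^π f v dx − v(π) for all v ∈ V (Dirichlet at 0 absorbed into V; Neumann datum at x = π contributes the boundary term).
Substituting f(x) = 3*x^2 - 3*x - 2, the right-hand side is ∫_0^π (3*x^2 - 3*x - 2) v dx − v(π).


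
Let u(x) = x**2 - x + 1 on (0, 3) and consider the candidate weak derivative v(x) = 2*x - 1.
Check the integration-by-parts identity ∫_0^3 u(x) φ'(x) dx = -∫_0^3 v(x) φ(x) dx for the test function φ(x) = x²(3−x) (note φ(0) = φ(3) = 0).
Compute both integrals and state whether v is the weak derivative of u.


LHS = -351/20, RHS = -351/20. Yes, v = u' weakly.

u(x) = x**2 - x + 1, classical derivative u'(x) = 2*x - 1.
φ(x) = x²(3−x), so φ'(x) = 3*x*(2 - x).
Note φ(0) = φ(3) = 0, so the boundary term u·φ vanishes.
LHS = ∫_0^3 u(x) φ'(x) dx = ∫_0^3 (-3*x^4 + 9*x^3 - 9*x^2 + 6*x) dx. Term by term:
  ∫_0^3 -3*x^4 dx = -729/5;  ∫_0^3 9*x^3 dx = 729/4;  ∫_0^3 -9*x^2 dx = -81;
  ∫_0^3 6*x dx = 27.
Sum: -729/5 + 729/4 − 81 + 27 = -351/20.
So LHS = -351/20.
∫_0^3 v(x) φ(x) dx = ∫_0^3 (-2*x^4 + 7*x^3 - 3*x^2) dx. Term by term:
  ∫_0^3 -2*x^4 dx = -486/5;  ∫_0^3 7*x^3 dx = 567/4;  ∫_0^3 -3*x^2 dx = -27.
Sum: -486/5 + 567/4 − 27 = 351/20.
So RHS = -∫_0^3 v(x) φ(x) dx = -351/20.
LHS = RHS, so the identity holds for this test φ.
Moreover u is smooth here and v(x) = u'(x) = 2*x - 1 pointwise, so the identity holds for every test function. Hence v is the weak derivative of u.


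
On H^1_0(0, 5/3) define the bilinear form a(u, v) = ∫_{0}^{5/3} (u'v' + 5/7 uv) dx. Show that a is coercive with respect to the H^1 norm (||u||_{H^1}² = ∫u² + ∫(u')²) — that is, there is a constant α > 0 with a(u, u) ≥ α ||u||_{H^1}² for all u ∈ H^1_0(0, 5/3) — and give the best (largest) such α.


α = (125 + 63*π^2)/(7*(25 + 9*π^2))

Coercivity of a(·,·) on H^1_0(0, 5/3) means a(u, u) ≥ α ||u||_{H^1}² for every u ∈ H^1_0.
The interval has length L = 5/3, and Poincaré/coercivity depend only on L. Here a(u, u) = ∫(u')² + (5/7)·∫u².
Here 0 < c = 5/7 < 1. The condition a(u,u) ≥ α||u||_{H^1}² reads (1−α)∫(u')² ≥ (α−c)∫u². Any admissible α is ≤ 1 (rapidly oscillating u have ∫u²/∫(u')² → 0), and α = 1 would force 0 ≥ (1−c)∫u², impossible since c < 1; so 1−α > 0. By the sharp Poincaré inequality on H^1_0 of an interval of length L, ∫(u')² ≥ (π/L)²∫u² with equality for the first sine mode sin(π(x−x₀)/L) (x₀ the left endpoint), so the inequality holds for all u iff (1−α)(π/L)² ≥ α − c, i.e. α ≤ ((π/L)² + c)/((π/L)² + 1) = (1 + c(L/π)²)/(1 + (L/π)²). With (π/L)² = 9*π^2/25 and c = 5/7, the largest admissible constant is α = ((π/L)² + c)/((π/L)² + 1).
Simplifying, α = (125 + 63*π^2)/(7*(25 + 9*π^2)).


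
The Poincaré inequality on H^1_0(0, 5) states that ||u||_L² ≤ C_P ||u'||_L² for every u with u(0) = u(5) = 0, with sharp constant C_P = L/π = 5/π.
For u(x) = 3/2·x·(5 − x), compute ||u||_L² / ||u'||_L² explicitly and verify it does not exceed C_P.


||u||_L² / ||u'||_L² = sqrt(10)/2 < C_P = 5/π.

u(x) = 3/2·x·(5 − x), so u'(x) = 15/2 - 3*x.
u(x) = 3/2·x·(5 − x) vanishes at x = 0 and x = 5, so u ∈ H^1_0(0, 5). Differentiate via the product rule and integrate the resulting polynomials term by term.
  ∫_0^5 u² dx = ∫_0^5 (9*x^4/4 - 45*x^3/2 + 225*x^2/4) dx. Term by term:
    ∫_0^5 9*x^4/4 dx = 5625/4;  ∫_0^5 -45*x^3/2 dx = -28125/8;  ∫_0^5 225*x^2/4 dx = 9375/4.
  Sum: 5625/4 − 28125/8 + 9375/4 = 1875/8.
  ∫_0^5 (u')² dx = ∫_0^5 (9*x^2 - 45*x + 225/4) dx. Term by term:
    ∫_0^5 9*x^2 dx = 375;  ∫_0^5 -45*x dx = -1125/2;  ∫_0^5 225/4 dx = 1125/4.
  Sum: 375 − 1125/2 + 1125/4 = 375/4.
∫_0^5 u² dx = 1875/8, so ||u||_L² = 25*sqrt(6)/4.
∫_0^5 (u')² dx = 375/4, so ||u'||_L² = 5*sqrt(15)/2.
Ratio ||u||_L² / ||u'||_L² = sqrt(10)/2.
Sharp Poincaré constant on H^1_0(0, 5) is C_P = L/π = 5/π, achieved by sin(π/5·x).
A polynomial bump cannot attain the sharp Poincaré constant (only the first sine eigenfunction does), so the ratio is strictly less than C_P, consistent with ||u||_L² ≤ C_P ||u'||_L².


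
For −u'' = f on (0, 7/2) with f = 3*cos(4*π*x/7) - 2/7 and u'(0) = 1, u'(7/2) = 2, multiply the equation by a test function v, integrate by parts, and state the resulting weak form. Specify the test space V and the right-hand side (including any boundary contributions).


V = H^1(0, 7/2) (v unrestricted at boundary; u is determined up to an additive constant); weak form: ∫_0^7/2 u'v' dx = ∫_0^7/2 (3*cos(4*π*x/7) - 2/7) v dx + 2·v(7/2) − v(0) for all v ∈ V.

Multiply both sides by a test function v and integrate from 0 to 7/2:
  ∫_0^7/2 −u''(x) v(x) dx = ∫_0^7/2 f(x) v(x) dx.
Integrate the LHS by parts once:
  ∫_0^7/2 −u'' v dx = −[u'(x) v(x)]_0^7/2 + ∫_0^7/2 u'(x) v'(x) dx.
Thus ∫_0^7/2 u'(x) v'(x) dx = ∫_0^7/2 f(x) v(x) dx + [u'(x) v(x)]_0^7/2.
Choose V so that boundary terms are either known or forced to vanish.
u has inhomogeneous Neumann u'(0) = 1, u'(7/2) = 2. [u' v]_0^7/2 = (2)·v(7/2) − (1)·v(0) = 2·v(7/2) − v(0). Take V = H^1(0, 7/2); boundary term becomes part of RHS.
Weak formulation: find u (satisfying any essential BC) such that ∫_0^7/2 u'(x) v'(x) dx = ∫_0^7/2 f v dx + 2·v(7/2) − v(0) for all v ∈ V (Neumann data are natural BCs: they enter the RHS as boundary terms).
Substituting f(x) = 3*cos(4*π*x/7) - 2/7, the right-hand side is ∫_0^7/2 (3*cos(4*π*x/7) - 2/7) v dx + 2·v(7/2) − v(0).
Compatibility check (pure Neumann): taking v ≡ 1 ∈ V gives 0 = ∫_0^7/2 f dx + (2) − (1), i.e. ∫_0^7/2 f dx must equal u'(0) − u'(7/2) = -1. Indeed ∫_0^7/2 (3*cos(4*π*x/7) - 2/7) dx = -1, so the data are compatible. The solution is then unique only up to an additive constant (fix it e.g. by requiring ∫_0^7/2 u dx = 0).


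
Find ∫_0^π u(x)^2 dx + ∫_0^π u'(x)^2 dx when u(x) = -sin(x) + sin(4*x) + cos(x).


||u||_{H^1(0,π)}^2 = 32/15 + 21*π/2

u'(x) = -sin(x) - cos(x) + 4*cos(4*x).
Expand u² and (u')² and integrate term by term on (0, π), using: for integers n ≥ 1, ∫_0^π sin²(nx) dx = ∫_0^π cos²(nx) dx = π/2; for n ≠ n', ∫_0^π sin(nx)sin(n'x) dx = ∫_0^π cos(nx)cos(n'x) dx = 0; and by product-to-sum, ∫_0^π sin(nx)cos(n'x) dx = ½∫_0^π [sin((n+n')x) + sin((n−n')x)] dx, which is 0 when n+n' is even and 2n/(n²−n'²) when n+n' is odd (it need not vanish on (0, π)).
  u² squared terms: (-1)²·∫sin(x)² dx = 1·π/2 = π/2;  (1)²·∫cos(x)² dx = 1·π/2 = π/2;  (1)²·∫sin(4x)² dx = 1·π/2 = π/2.
  u² cross terms: 2·(-1)·(1)·∫sin(x)·cos(x) dx = -2·(0) = 0;  2·(-1)·(1)·∫sin(x)·sin(4x) dx = -2·(0) = 0;  2·(1)·(1)·∫cos(x)·sin(4x) dx = 2·(8/15) = 16/15.
  So ∫_0^π u² dx = π/2 + π/2 + π/2 + 0 + 0 + 16/15 = 16/15 + 3*π/2.
  (u')² squared terms: (-1)²·∫cos(x)² dx = 1·π/2 = π/2;  (-1)²·∫sin(x)² dx = 1·π/2 = π/2;  (4)²·∫cos(4x)² dx = 16·π/2 = 8*π.
  (u')² cross terms: 2·(-1)·(-1)·∫cos(x)·sin(x) dx = 2·(0) = 0;  2·(-1)·(4)·∫cos(x)·cos(4x) dx = -8·(0) = 0;  2·(-1)·(4)·∫sin(x)·cos(4x) dx = -8·(-2/15) = 16/15.
  So ∫_0^π (u')² dx = π/2 + π/2 + 8*π + 0 + 0 + 16/15 = 16/15 + 9*π.
||u||_{H^1}^2 = (16/15 + 3*π/2) + (16/15 + 9*π) = 32/15 + 21*π/2.


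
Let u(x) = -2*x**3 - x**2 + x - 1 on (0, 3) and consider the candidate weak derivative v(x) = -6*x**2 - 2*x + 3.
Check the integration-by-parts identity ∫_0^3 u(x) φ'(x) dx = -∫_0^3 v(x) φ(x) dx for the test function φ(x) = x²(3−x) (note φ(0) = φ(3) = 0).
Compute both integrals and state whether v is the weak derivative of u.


LHS = 3267/20, RHS = 2997/20. No, v is not the weak derivative of u.

u(x) = -2*x**3 - x**2 + x - 1, classical derivative u'(x) = -6*x**2 - 2*x + 1.
φ(x) = x²(3−x), so φ'(x) = 3*x*(2 - x).
Note φ(0) = φ(3) = 0, so the boundary term u·φ vanishes.
LHS = ∫_0^3 u(x) φ'(x) dx = ∫_0^3 (6*x^5 - 9*x^4 - 9*x^3 + 9*x^2 - 6*x) dx. Term by term:
  ∫_0^3 6*x^5 dx = 729;  ∫_0^3 -9*x^4 dx = -2187/5;  ∫_0^3 -9*x^3 dx = -729/4;
  ∫_0^3 9*x^2 dx = 81;  ∫_0^3 -6*x dx = -27.
Sum: 729 − 2187/5 − 729/4 + 81 − 27 = 3267/20.
So LHS = 3267/20.
∫_0^3 v(x) φ(x) dx = ∫_0^3 (6*x^5 - 16*x^4 - 9*x^3 + 9*x^2) dx. Term by term:
  ∫_0^3 6*x^5 dx = 729;  ∫_0^3 -16*x^4 dx = -3888/5;  ∫_0^3 -9*x^3 dx = -729/4;
  ∫_0^3 9*x^2 dx = 81.
Sum: 729 − 3888/5 − 729/4 + 81 = -2997/20.
So RHS = -∫_0^3 v(x) φ(x) dx = 2997/20.
LHS − RHS = 27/2 ≠ 0, so the identity fails.
(For a valid weak derivative the identity must hold for EVERY test function, in particular this one. The failure shows v is NOT the weak derivative of u.)
Correct weak derivative would be u'(x) = -6*x**2 - 2*x + 1.


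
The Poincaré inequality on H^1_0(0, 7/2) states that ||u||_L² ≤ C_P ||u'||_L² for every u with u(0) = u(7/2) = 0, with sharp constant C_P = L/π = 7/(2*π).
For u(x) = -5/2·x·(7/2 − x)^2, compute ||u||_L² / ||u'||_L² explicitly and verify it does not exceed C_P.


||u||_L² / ||u'||_L² = sqrt(14)/4 < C_P = 7/(2*π).

u(x) = -5/2·x·(7/2 − x)^2, so u'(x) = -15*x^2/2 + 35*x - 245/8.
u(x) = -5/2·x·(7/2 − x)^2 vanishes at x = 0 and x = 7/2, so u ∈ H^1_0(0, 7/2). Differentiate via the product rule and integrate the resulting polynomials term by term.
  ∫_0^7/2 u² dx = ∫_0^7/2 (25*x^6/4 - 175*x^5/2 + 3675*x^4/8 - 8575*x^3/8 + 60025*x^2/64) dx. Term by term:
    ∫_0^7/2 25*x^6/4 dx = 2941225/512;  ∫_0^7/2 -175*x^5/2 dx = -20588575/768;  ∫_0^7/2 3675*x^4/8 dx = 12353145/256;
    ∫_0^7/2 -8575*x^3/8 dx = -20588575/512;  ∫_0^7/2 60025*x^2/64 dx = 20588575/1536.
  Sum: 2941225/512 − 20588575/768 + 12353145/256 − 20588575/512 + 20588575/1536 = 588245/1536.
  ∫_0^7/2 (u')² dx = ∫_0^7/2 (225*x^4/4 - 525*x^3 + 13475*x^2/8 - 8575*x/4 + 60025/64) dx. Term by term:
    ∫_0^7/2 225*x^4/4 dx = 756315/128;  ∫_0^7/2 -525*x^3 dx = -1260525/64;  ∫_0^7/2 13475*x^2/8 dx = 4621925/192;
    ∫_0^7/2 -8575*x/4 dx = -420175/32;  ∫_0^7/2 60025/64 dx = 420175/128.
  Sum: 756315/128 − 1260525/64 + 4621925/192 − 420175/32 + 420175/128 = 84035/192.
∫_0^7/2 u² dx = 588245/1536, so ||u||_L² = 343*sqrt(30)/96.
∫_0^7/2 (u')² dx = 84035/192, so ||u'||_L² = 49*sqrt(105)/24.
Ratio ||u||_L² / ||u'||_L² = sqrt(14)/4.
Sharp Poincaré constant on H^1_0(0, 7/2) is C_P = L/π = 7/(2*π), achieved by sin(2*π/7·x).
A polynomial bump cannot attain the sharp Poincaré constant (only the first sine eigenfunction does), so the ratio is strictly less than C_P, consistent with ||u||_L² ≤ C_P ||u'||_L².


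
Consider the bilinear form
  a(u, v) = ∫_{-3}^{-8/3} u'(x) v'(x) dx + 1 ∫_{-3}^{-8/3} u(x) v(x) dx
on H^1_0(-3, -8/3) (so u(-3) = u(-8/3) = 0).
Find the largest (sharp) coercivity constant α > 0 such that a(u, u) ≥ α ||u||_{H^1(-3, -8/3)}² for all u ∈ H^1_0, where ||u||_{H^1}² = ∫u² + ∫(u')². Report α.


α = 1

Coercivity of a(·,·) on H^1_0(-3, -8/3) means a(u, u) ≥ α ||u||_{H^1}² for every u ∈ H^1_0.
The interval has length L = 1/3, and Poincaré/coercivity depend only on L. Here a(u, u) = ∫(u')² + (1)·∫u².
Here c = 1 ≥ 1, so a(u,u) = ∫(u')² + c∫u² ≥ ∫(u')² + ∫u² = ||u||_{H^1}², i.e. α = 1 works. No larger α is possible: a(u,u) ≥ α||u||_{H^1}² means (1−α)∫(u')² ≥ (α−c)∫u², and for the modes u_n = sin(nπ(x−x₀)/L) (x₀ the left endpoint) one has ∫u_n²/∫(u_n')² = (L/(nπ))² → 0, so a(u_n,u_n)/||u_n||_{H^1}² → 1. Hence the optimal constant is α = 1.
Therefore α = 1.


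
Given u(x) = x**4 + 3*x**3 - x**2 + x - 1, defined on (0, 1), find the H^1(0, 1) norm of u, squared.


||u||_{H^1}^2 = 7009/252

The H^1 norm (squared) on an interval (0, L) is
  ||u||_{H^1}^2 = ∫_0^L u(x)^2 dx + ∫_0^L u'(x)^2 dx.
Compute u'(x) = 4*x**3 + 9*x**2 - 2*x + 1.
Then u(x)^2 = x**8 + 6*x**7 + 7*x**6 - 4*x**5 + 5*x**4 - 8*x**3 + 3*x**2 - 2*x + 1 and u'(x)^2 = 16*x**6 + 72*x**5 + 65*x**4 - 28*x**3 + 22*x**2 - 4*x + 1.
Integrate each monomial from 0 to 1 using ∫_0^1 c·x^n dx = c·1^(n+1)/(n+1):
  ∫_0^1 u(x)^2 dx = ∫_0^1 (x^8 + 6*x^7 + 7*x^6 - 4*x^5 + 5*x^4 - 8*x^3 + 3*x^2 - 2*x + 1) dx. Term by term:
    ∫_0^1 x^8 dx = 1/9;  ∫_0^1 6*x^7 dx = 3/4;  ∫_0^1 7*x^6 dx = 1;
    ∫_0^1 -4*x^5 dx = -2/3;  ∫_0^1 5*x^4 dx = 1;  ∫_0^1 -8*x^3 dx = -2;
    ∫_0^1 3*x^2 dx = 1;  ∫_0^1 -2*x dx = -1;  ∫_0^1 1 dx = 1.
  Sum: 1/9 + 3/4 + 1 − 2/3 + 1 − 2 + 1 − 1 + 1 = 43/36.
  ∫_0^1 u'(x)^2 dx = ∫_0^1 (16*x^6 + 72*x^5 + 65*x^4 - 28*x^3 + 22*x^2 - 4*x + 1) dx. Term by term:
    ∫_0^1 16*x^6 dx = 16/7;  ∫_0^1 72*x^5 dx = 12;  ∫_0^1 65*x^4 dx = 13;
    ∫_0^1 -28*x^3 dx = -7;  ∫_0^1 22*x^2 dx = 22/3;  ∫_0^1 -4*x dx = -2;
    ∫_0^1 1 dx = 1.
  Sum: 16/7 + 12 + 13 − 7 + 22/3 − 2 + 1 = 559/21.
Adding: ||u||_{H^1}^2 = 43/36 + 559/21 = 7009/252.


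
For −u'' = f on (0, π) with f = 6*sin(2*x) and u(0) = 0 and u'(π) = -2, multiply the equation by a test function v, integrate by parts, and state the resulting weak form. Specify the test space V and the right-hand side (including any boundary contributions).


V = {v ∈ H^1(0, π) : v(0) = 0} (test functions vanish at x = 0 where u is specified); weak form: ∫_0^π u'v' dx = ∫_0^π (6*sin(2*x)) v dx − 2·v(π) for all v ∈ V.

Multiply both sides by a test function v and integrate from 0 to π:
  ∫_0^π −u''(x) v(x) dx = ∫_0^π f(x) v(x) dx.
Integrate the LHS by parts once:
  ∫_0^π −u'' v dx = −[u'(x) v(x)]_0^π + ∫_0^π u'(x) v'(x) dx.
Thus ∫_0^π u'(x) v'(x) dx = ∫_0^π f(x) v(x) dx + [u'(x) v(x)]_0^π.
Choose V so that boundary terms are either known or forced to vanish.
Mixed BC: u(0) = 0 (Dirichlet) and u'(π) = -2 (Neumann). Define V = {v ∈ H^1(0, π) : v(0) = 0}. Then [u' v]_0^π = u'(π)·v(π) − u'(0)·0 = − 2·v(π).
Weak formulation: find u (satisfying any essential BC) such that ∫_0^π u'(x) v'(x) dx = ∫_0^π f v dx − 2·v(π) for all v ∈ V (Dirichlet at 0 absorbed into V; Neumann datum at x = π contributes the boundary term).
Substituting f(x) = 6*sin(2*x), the right-hand side is ∫_0^π (6*sin(2*x)) v dx − 2·v(π).


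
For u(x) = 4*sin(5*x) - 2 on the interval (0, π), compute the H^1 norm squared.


||u||_{H^1(0,π)}^2 = -32/5 + 212*π

u'(x) = 20*cos(5*x).
Expand u² and (u')² and integrate term by term on (0, π), using: for integers n ≥ 1, ∫_0^π sin²(nx) dx = ∫_0^π cos²(nx) dx = π/2; for n ≠ n', ∫_0^π sin(nx)sin(n'x) dx = ∫_0^π cos(nx)cos(n'x) dx = 0; and by product-to-sum, ∫_0^π sin(nx)cos(n'x) dx = ½∫_0^π [sin((n+n')x) + sin((n−n')x)] dx, which is 0 when n+n' is even and 2n/(n²−n'²) when n+n' is odd (it need not vanish on (0, π)). For the constant mode: ∫_0^π 1 dx = π, ∫_0^π cos(nx) dx = 0, ∫_0^π sin(nx) dx = (1−(−1)^n)/n.
  u² squared terms: (-2)²·∫1 dx = 4·π = 4*π;  (4)²·∫sin(5x)² dx = 16·π/2 = 8*π.
  u² cross terms: 2·(-2)·(4)·∫1·sin(5x) dx = -16·(2/5) = -32/5.
  So ∫_0^π u² dx = 4*π + 8*π − 32/5 = -32/5 + 12*π.
  (u')² squared terms: (20)²·∫cos(5x)² dx = 400·π/2 = 200*π.
  So ∫_0^π (u')² dx = 200*π.
||u||_{H^1}^2 = (-32/5 + 12*π) + (200*π) = -32/5 + 212*π.


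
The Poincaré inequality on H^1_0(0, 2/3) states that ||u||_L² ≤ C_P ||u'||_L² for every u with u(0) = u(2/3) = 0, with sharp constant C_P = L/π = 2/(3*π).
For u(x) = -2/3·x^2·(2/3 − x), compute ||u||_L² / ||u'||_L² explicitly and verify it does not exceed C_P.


||u||_L² / ||u'||_L² = sqrt(14)/21 < C_P = 2/(3*π).

u(x) = -2/3·x^2·(2/3 − x), so u'(x) = 2*x*(9*x - 4)/9.
u(x) = -2/3·x^2·(2/3 − x) vanishes at x = 0 and x = 2/3, so u ∈ H^1_0(0, 2/3). Differentiate via the product rule and integrate the resulting polynomials term by term.
  ∫_0^2/3 u² dx = ∫_0^2/3 (4*x^6/9 - 16*x^5/27 + 16*x^4/81) dx. Term by term:
    ∫_0^2/3 4*x^6/9 dx = 512/137781;  ∫_0^2/3 -16*x^5/27 dx = -512/59049;  ∫_0^2/3 16*x^4/81 dx = 512/98415.
  Sum: 512/137781 − 512/59049 + 512/98415 = 512/2066715.
  ∫_0^2/3 (u')² dx = ∫_0^2/3 (4*x^4 - 32*x^3/9 + 64*x^2/81) dx. Term by term:
    ∫_0^2/3 4*x^4 dx = 128/1215;  ∫_0^2/3 -32*x^3/9 dx = -128/729;  ∫_0^2/3 64*x^2/81 dx = 512/6561.
  Sum: 128/1215 − 128/729 + 512/6561 = 256/32805.
∫_0^2/3 u² dx = 512/2066715, so ||u||_L² = 16*sqrt(70)/8505.
∫_0^2/3 (u')² dx = 256/32805, so ||u'||_L² = 16*sqrt(5)/405.
Ratio ||u||_L² / ||u'||_L² = sqrt(14)/21.
Sharp Poincaré constant on H^1_0(0, 2/3) is C_P = L/π = 2/(3*π), achieved by sin(3*π/2·x).
A polynomial bump cannot attain the sharp Poincaré constant (only the first sine eigenfunction does), so the ratio is strictly less than C_P, consistent with ||u||_L² ≤ C_P ||u'||_L².


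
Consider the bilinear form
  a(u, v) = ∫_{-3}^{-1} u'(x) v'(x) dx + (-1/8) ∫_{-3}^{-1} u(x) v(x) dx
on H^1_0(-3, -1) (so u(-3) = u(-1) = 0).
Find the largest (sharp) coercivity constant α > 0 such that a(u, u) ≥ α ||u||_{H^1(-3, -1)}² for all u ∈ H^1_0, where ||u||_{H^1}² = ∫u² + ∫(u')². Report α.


α = (-1/2 + π^2)/(4 + π^2)

Coercivity of a(·,·) on H^1_0(-3, -1) means a(u, u) ≥ α ||u||_{H^1}² for every u ∈ H^1_0.
The interval has length L = 2, and Poincaré/coercivity depend only on L. Here a(u, u) = ∫(u')² + (-1/8)·∫u².
Here c = -1/8 < 0 with |c| < (π/L)² = π^2/4, so coercivity still holds. The condition a(u,u) ≥ α||u||_{H^1}² reads (1−α)∫(u')² ≥ (α−c)∫u². Any admissible α is ≤ 1 (rapidly oscillating u have ∫u²/∫(u')² → 0), and α = 1 would force 0 ≥ (1−c)∫u², impossible since c < 1; so 1−α > 0. By the sharp Poincaré inequality on H^1_0 of an interval of length L, ∫(u')² ≥ (π/L)²∫u² with equality for the first sine mode sin(π(x−x₀)/L) (x₀ the left endpoint), so the inequality holds for all u iff (1−α)(π/L)² ≥ α − c, i.e. α ≤ ((π/L)² + c)/((π/L)² + 1) = (1 + c(L/π)²)/(1 + (L/π)²). (Direct route, valid since c ≤ 0: Poincaré gives c∫u² ≥ c(L/π)²∫(u')², so a(u,u) ≥ (1 + c(L/π)²)∫(u')², while ||u||_{H^1}² ≤ (1 + (L/π)²)∫(u')²; dividing yields the same α.) With (π/L)² = π^2/4 and c = -1/8, the largest admissible constant is α = ((π/L)² + c)/((π/L)² + 1).
Simplifying, α = (-1/2 + π^2)/(4 + π^2).


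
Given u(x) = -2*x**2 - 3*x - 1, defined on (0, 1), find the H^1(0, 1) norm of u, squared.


||u||_{H^1}^2 = 577/15

The H^1 norm (squared) on an interval (0, L) is
  ||u||_{H^1}^2 = ∫_0^L u(x)^2 dx + ∫_0^L u'(x)^2 dx.
Compute u'(x) = -4*x - 3.
Then u(x)^2 = 4*x**4 + 12*x**3 + 13*x**2 + 6*x + 1 and u'(x)^2 = 16*x**2 + 24*x + 9.
Integrate each monomial from 0 to 1 using ∫_0^1 c·x^n dx = c·1^(n+1)/(n+1):
  ∫_0^1 u(x)^2 dx = ∫_0^1 (4*x^4 + 12*x^3 + 13*x^2 + 6*x + 1) dx. Term by term:
    ∫_0^1 4*x^4 dx = 4/5;  ∫_0^1 12*x^3 dx = 3;  ∫_0^1 13*x^2 dx = 13/3;
    ∫_0^1 6*x dx = 3;  ∫_0^1 1 dx = 1.
  Sum: 4/5 + 3 + 13/3 + 3 + 1 = 182/15.
  ∫_0^1 u'(x)^2 dx = ∫_0^1 (16*x^2 + 24*x + 9) dx. Term by term:
    ∫_0^1 16*x^2 dx = 16/3;  ∫_0^1 24*x dx = 12;  ∫_0^1 9 dx = 9.
  Sum: 16/3 + 12 + 9 = 79/3.
Adding: ||u||_{H^1}^2 = 182/15 + 79/3 = 577/15.


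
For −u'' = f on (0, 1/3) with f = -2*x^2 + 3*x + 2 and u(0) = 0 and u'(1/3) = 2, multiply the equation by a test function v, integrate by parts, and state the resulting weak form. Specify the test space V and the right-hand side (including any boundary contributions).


V = {v ∈ H^1(0, 1/3) : v(0) = 0} (test functions vanish at x = 0 where u is specified); weak form: ∫_0^1/3 u'v' dx = ∫_0^1/3 (-2*x^2 + 3*x + 2) v dx + 2·v(1/3) for all v ∈ V.

Multiply both sides by a test function v and integrate from 0 to 1/3:
  ∫_0^1/3 −u''(x) v(x) dx = ∫_0^1/3 f(x) v(x) dx.
Integrate the LHS by parts once:
  ∫_0^1/3 −u'' v dx = −[u'(x) v(x)]_0^1/3 + ∫_0^1/3 u'(x) v'(x) dx.
Thus ∫_0^1/3 u'(x) v'(x) dx = ∫_0^1/3 f(x) v(x) dx + [u'(x) v(x)]_0^1/3.
Choose V so that boundary terms are either known or forced to vanish.
Mixed BC: u(0) = 0 (Dirichlet) and u'(1/3) = 2 (Neumann). Define V = {v ∈ H^1(0, 1/3) : v(0) = 0}. Then [u' v]_0^1/3 = u'(1/3)·v(1/3) − u'(0)·0 = 2·v(1/3).
Weak formulation: find u (satisfying any essential BC) such that ∫_0^1/3 u'(x) v'(x) dx = ∫_0^1/3 f v dx + 2·v(1/3) for all v ∈ V (Dirichlet at 0 absorbed into V; Neumann datum at x = 1/3 contributes the boundary term).
Substituting f(x) = -2*x^2 + 3*x + 2, the right-hand side is ∫_0^1/3 (-2*x^2 + 3*x + 2) v dx + 2·v(1/3).


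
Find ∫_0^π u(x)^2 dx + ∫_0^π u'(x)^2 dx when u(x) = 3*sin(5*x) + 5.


||u||_{H^1(0,π)}^2 = 12 + 142*π

u'(x) = 15*cos(5*x).
Expand u² and (u')² and integrate term by term on (0, π), using: for integers n ≥ 1, ∫_0^π sin²(nx) dx = ∫_0^π cos²(nx) dx = π/2; for n ≠ n', ∫_0^π sin(nx)sin(n'x) dx = ∫_0^π cos(nx)cos(n'x) dx = 0; and by product-to-sum, ∫_0^π sin(nx)cos(n'x) dx = ½∫_0^π [sin((n+n')x) + sin((n−n')x)] dx, which is 0 when n+n' is even and 2n/(n²−n'²) when n+n' is odd (it need not vanish on (0, π)). For the constant mode: ∫_0^π 1 dx = π, ∫_0^π cos(nx) dx = 0, ∫_0^π sin(nx) dx = (1−(−1)^n)/n.
  u² squared terms: (5)²·∫1 dx = 25·π = 25*π;  (3)²·∫sin(5x)² dx = 9·π/2 = 9*π/2.
  u² cross terms: 2·(5)·(3)·∫1·sin(5x) dx = 30·(2/5) = 12.
  So ∫_0^π u² dx = 25*π + 9*π/2 + 12 = 12 + 59*π/2.
  (u')² squared terms: (15)²·∫cos(5x)² dx = 225·π/2 = 225*π/2.
  So ∫_0^π (u')² dx = 225*π/2.
||u||_{H^1}^2 = (12 + 59*π/2) + (225*π/2) = 12 + 142*π.


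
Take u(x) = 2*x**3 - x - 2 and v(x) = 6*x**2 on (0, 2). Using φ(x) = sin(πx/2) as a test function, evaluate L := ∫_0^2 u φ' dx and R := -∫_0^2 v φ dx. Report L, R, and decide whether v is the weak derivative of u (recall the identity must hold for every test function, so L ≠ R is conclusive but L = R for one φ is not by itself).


LHS = -44/π + 192/π^3, RHS = -48/π + 192/π^3. No, v is not the weak derivative of u.

u(x) = 2*x**3 - x - 2, classical derivative u'(x) = 6*x**2 - 1.
φ(x) = sin(πx/2), so φ'(x) = π*cos(π*x/2)/2.
Note φ(0) = φ(2) = 0, so the boundary term u·φ vanishes.
LHS = ∫_0^2 u(x) φ'(x) dx = ∫_0^2 (π*x^3*cos(π*x/2) - π*x*cos(π*x/2)/2 - π*cos(π*x/2)) dx. Term by term:
  ∫_0^2 -π*cos(π*x/2) dx = 0;  ∫_0^2 π*x^3*cos(π*x/2) dx = -48/π + 192/π^3;  ∫_0^2 -π*x*cos(π*x/2)/2 dx = 4/π.
Sum: 0 + -48/π + 192/π^3 + 4/π = -44/π + 192/π^3.
So LHS = -44/π + 192/π^3.
∫_0^2 v(x) φ(x) dx = ∫_0^2 (6*x^2*sin(π*x/2)) dx. Term by term:
  ∫_0^2 6*x^2*sin(π*x/2) dx = -192/π^3 + 48/π.
So RHS = -∫_0^2 v(x) φ(x) dx = -48/π + 192/π^3.
LHS − RHS = 4/π ≠ 0, so the identity fails.
(For a valid weak derivative the identity must hold for EVERY test function, in particular this one. The failure shows v is NOT the weak derivative of u.)
Correct weak derivative would be u'(x) = 6*x**2 - 1.


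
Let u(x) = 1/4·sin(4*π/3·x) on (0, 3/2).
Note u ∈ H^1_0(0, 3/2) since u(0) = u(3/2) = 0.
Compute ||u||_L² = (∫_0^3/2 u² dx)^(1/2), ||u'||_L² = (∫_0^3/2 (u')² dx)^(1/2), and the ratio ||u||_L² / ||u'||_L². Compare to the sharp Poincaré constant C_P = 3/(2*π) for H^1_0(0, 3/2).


||u||_L² / ||u'||_L² = 3/(4*π) < C_P = 3/(2*π).

u(x) = 1/4·sin(4*π/3·x), so u'(x) = π*cos(4*π*x/3)/3.
Writing u(x) = A·sin(kπx/L) with A = 1/4 and k = 2, use ∫_0^L sin²(kπx/L) dx = L/2 and ∫_0^L cos²(kπx/L) dx = L/2.
u² = 1/16·sin²(4*π/3·x) and (u')² = π^2/9·cos²(4*π/3·x), and each of sin², cos² integrates to L/2 = 3/4 over (0, 3/2).
∫_0^3/2 u² dx = 3/64, so ||u||_L² = sqrt(3)/8.
∫_0^3/2 (u')² dx = π^2/12, so ||u'||_L² = sqrt(3)*π/6.
Ratio ||u||_L² / ||u'||_L² = 3/(4*π).
Sharp Poincaré constant on H^1_0(0, 3/2) is C_P = L/π = 3/(2*π), achieved by sin(2*π/3·x).
This is the k = 2 harmonic; the ratio L/(kπ) is strictly less than C_P = L/π, consistent with the sharp inequality ||u||_L² ≤ C_P ||u'||_L².


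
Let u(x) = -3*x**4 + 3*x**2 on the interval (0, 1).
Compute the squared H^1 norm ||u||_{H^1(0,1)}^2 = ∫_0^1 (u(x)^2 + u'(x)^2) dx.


||u||_{H^1}^2 = 4

The H^1 norm (squared) on an interval (0, L) is
  ||u||_{H^1}^2 = ∫_0^L u(x)^2 dx + ∫_0^L u'(x)^2 dx.
Compute u'(x) = -12*x**3 + 6*x.
Then u(x)^2 = 9*x**8 - 18*x**6 + 9*x**4 and u'(x)^2 = 144*x**6 - 144*x**4 + 36*x**2.
Integrate each monomial from 0 to 1 using ∫_0^1 c·x^n dx = c·1^(n+1)/(n+1):
  ∫_0^1 u(x)^2 dx = ∫_0^1 (9*x^8 - 18*x^6 + 9*x^4) dx. Term by term:
    ∫_0^1 9*x^8 dx = 1;  ∫_0^1 -18*x^6 dx = -18/7;  ∫_0^1 9*x^4 dx = 9/5.
  Sum: 1 − 18/7 + 9/5 = 8/35.
  ∫_0^1 u'(x)^2 dx = ∫_0^1 (144*x^6 - 144*x^4 + 36*x^2) dx. Term by term:
    ∫_0^1 144*x^6 dx = 144/7;  ∫_0^1 -144*x^4 dx = -144/5;  ∫_0^1 36*x^2 dx = 12.
  Sum: 144/7 − 144/5 + 12 = 132/35.
Adding: ||u||_{H^1}^2 = 8/35 + 132/35 = 4.


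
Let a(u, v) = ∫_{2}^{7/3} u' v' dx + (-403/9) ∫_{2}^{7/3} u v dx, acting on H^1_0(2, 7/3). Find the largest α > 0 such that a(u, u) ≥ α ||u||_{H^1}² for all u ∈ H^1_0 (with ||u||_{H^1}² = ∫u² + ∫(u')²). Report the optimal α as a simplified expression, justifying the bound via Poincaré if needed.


α = (-403 + 81*π^2)/(9*(1 + 9*π^2))

Coercivity of a(·,·) on H^1_0(2, 7/3) means a(u, u) ≥ α ||u||_{H^1}² for every u ∈ H^1_0.
The interval has length L = 1/3, and Poincaré/coercivity depend only on L. Here a(u, u) = ∫(u')² + (-403/9)·∫u².
Here c = -403/9 < 0 with |c| < (π/L)² = 9*π^2, so coercivity still holds. The condition a(u,u) ≥ α||u||_{H^1}² reads (1−α)∫(u')² ≥ (α−c)∫u². Any admissible α is ≤ 1 (rapidly oscillating u have ∫u²/∫(u')² → 0), and α = 1 would force 0 ≥ (1−c)∫u², impossible since c < 1; so 1−α > 0. By the sharp Poincaré inequality on H^1_0 of an interval of length L, ∫(u')² ≥ (π/L)²∫u² with equality for the first sine mode sin(π(x−x₀)/L) (x₀ the left endpoint), so the inequality holds for all u iff (1−α)(π/L)² ≥ α − c, i.e. α ≤ ((π/L)² + c)/((π/L)² + 1) = (1 + c(L/π)²)/(1 + (L/π)²). (Direct route, valid since c ≤ 0: Poincaré gives c∫u² ≥ c(L/π)²∫(u')², so a(u,u) ≥ (1 + c(L/π)²)∫(u')², while ||u||_{H^1}² ≤ (1 + (L/π)²)∫(u')²; dividing yields the same α.) With (π/L)² = 9*π^2 and c = -403/9, the largest admissible constant is α = ((π/L)² + c)/((π/L)² + 1).
Simplifying, α = (-403 + 81*π^2)/(9*(1 + 9*π^2)).


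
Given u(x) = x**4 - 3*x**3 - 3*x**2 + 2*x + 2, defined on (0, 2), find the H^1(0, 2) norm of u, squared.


||u||_{H^1}^2 = 81664/315

The H^1 norm (squared) on an interval (0, L) is
  ||u||_{H^1}^2 = ∫_0^L u(x)^2 dx + ∫_0^L u'(x)^2 dx.
Compute u'(x) = 4*x**3 - 9*x**2 - 6*x + 2.
Then u(x)^2 = x**8 - 6*x**7 + 3*x**6 + 22*x**5 + x**4 - 24*x**3 - 8*x**2 + 8*x + 4 and u'(x)^2 = 16*x**6 - 72*x**5 + 33*x**4 + 124*x**3 - 24*x + 4.
Integrate each monomial from 0 to 2 using ∫_0^2 c·x^n dx = c·2^(n+1)/(n+1):
  ∫_0^2 u(x)^2 dx = ∫_0^2 (x^8 - 6*x^7 + 3*x^6 + 22*x^5 + x^4 - 24*x^3 - 8*x^2 + 8*x + 4) dx. Term by term:
    ∫_0^2 x^8 dx = 512/9;  ∫_0^2 -6*x^7 dx = -192;  ∫_0^2 3*x^6 dx = 384/7;
    ∫_0^2 22*x^5 dx = 704/3;  ∫_0^2 x^4 dx = 32/5;  ∫_0^2 -24*x^3 dx = -96;
    ∫_0^2 -8*x^2 dx = -64/3;  ∫_0^2 8*x dx = 16;  ∫_0^2 4 dx = 8.
  Sum: 512/9 − 192 + 384/7 + 704/3 + 32/5 − 96 − 64/3 + 16 + 8 = 21256/315.
  ∫_0^2 u'(x)^2 dx = ∫_0^2 (16*x^6 - 72*x^5 + 33*x^4 + 124*x^3 - 24*x + 4) dx. Term by term:
    ∫_0^2 16*x^6 dx = 2048/7;  ∫_0^2 -72*x^5 dx = -768;  ∫_0^2 33*x^4 dx = 1056/5;
    ∫_0^2 124*x^3 dx = 496;  ∫_0^2 -24*x dx = -48;  ∫_0^2 4 dx = 8.
  Sum: 2048/7 − 768 + 1056/5 + 496 − 48 + 8 = 6712/35.
Adding: ||u||_{H^1}^2 = 21256/315 + 6712/35 = 81664/315.
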